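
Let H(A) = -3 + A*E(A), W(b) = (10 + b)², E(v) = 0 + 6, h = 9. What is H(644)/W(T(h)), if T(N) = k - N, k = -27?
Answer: 297/52 ≈ 5.7115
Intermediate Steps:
T(N) = -27 - N
E(v) = 6
H(A) = -3 + 6*A (H(A) = -3 + A*6 = -3 + 6*A)
H(644)/W(T(h)) = (-3 + 6*644)/((10 + (-27 - 1*9))²) = (-3 + 3864)/((10 + (-27 - 9))²) = 3861/((10 - 36)²) = 3861/((-26)²) = 3861/676 = 3861*(1/676) = 297/52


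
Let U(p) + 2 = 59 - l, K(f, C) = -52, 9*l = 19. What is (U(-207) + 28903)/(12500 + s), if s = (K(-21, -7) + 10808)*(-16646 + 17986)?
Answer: 260621/129829860 ≈ 0.0020074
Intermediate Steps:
l = 19/9 (l = (⅑)*19 = 19/9 ≈ 2.1111)
U(p) = 494/9 (U(p) = -2 + (59 - 1*19/9) = -2 + (59 - 19/9) = -2 + 512/9 = 494/9)
s = 14413040 (s = (-52 + 10808)*(-16646 + 17986) = 10756*1340 = 14413040)
(U(-207) + 28903)/(12500 + s) = (494/9 + 28903)/(12500 + 14413040) = (260621/9)/14425540 = (260621/9)*(1/14425540) = 260621/129829860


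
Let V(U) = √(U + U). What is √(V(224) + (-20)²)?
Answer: 2*√(100 + 2*√7) ≈ 20.522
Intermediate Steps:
V(U) = √2*√U (V(U) = √(2*U) = √2*√U)
√(V(224) + (-20)²) = √(√2*√224 + (-20)²) = √(√2*(4*√14) + 400) = √(8*√7 + 400) = √(400 + 8*√7)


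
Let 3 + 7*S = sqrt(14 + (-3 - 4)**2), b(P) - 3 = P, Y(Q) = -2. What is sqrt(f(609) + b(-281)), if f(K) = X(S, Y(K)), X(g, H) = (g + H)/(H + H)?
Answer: sqrt(-54369 - 21*sqrt(7))/14 ≈ 16.664*I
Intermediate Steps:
b(P) = 3 + P
S = -3/7 + 3*sqrt(7)/7 (S = -3/7 + sqrt(14 + (-3 - 4)**2)/7 = -3/7 + sqrt(14 + (-7)**2)/7 = -3/7 + sqrt(14 + 49)/7 = -3/7 + sqrt(63)/7 = -3/7 + (3*sqrt(7))/7 = -3/7 + 3*sqrt(7)/7 ≈ 0.70532)
X(g, H) = (H + g)/(2*H) (X(g, H) = (H + g)/((2*H)) = (H + g)*(1/(2*H)) = (H + g)/(2*H))
f(K) = 17/28 - 3*sqrt(7)/28 (f(K) = (1/2)*(-2 + (-3/7 + 3*sqrt(7)/7))/(-2) = (1/2)*(-1/2)*(-17/7 + 3*sqrt(7)/7) = 17/28 - 3*sqrt(7)/28)
sqrt(f(609) + b(-281)) = sqrt((17/28 - 3*sqrt(7)/28) + (3 - 281)) = sqrt((17/28 - 3*sqrt(7)/28) - 278) = sqrt(-7767/28 - 3*sqrt(7)/28)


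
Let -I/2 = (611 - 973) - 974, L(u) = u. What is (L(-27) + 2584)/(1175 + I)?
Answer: 2557/3847 ≈ 0.66467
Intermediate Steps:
I = 2672 (I = -2*((611 - 973) - 974) = -2*(-362 - 974) = -2*(-1336) = 2672)
(L(-27) + 2584)/(1175 + I) = (-27 + 2584)/(1175 + 2672) = 2557/3847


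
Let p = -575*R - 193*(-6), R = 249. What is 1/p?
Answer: -1/142017 ≈ -7.0414e-6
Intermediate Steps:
p = -142017 (p = -575*249 - 193*(-6) = -143175 + 1158 = -142017)
1/p = 1/(-142017) = -1/142017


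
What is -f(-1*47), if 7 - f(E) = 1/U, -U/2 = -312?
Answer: -4367/624 ≈ -6.9984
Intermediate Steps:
U = 624 (U = -2*(-312) = 624)
f(E) = 4367/624 (f(E) = 7 - 1/624 = 4367/624)
-f(-1*47) = -1*4367/624 = -4367/624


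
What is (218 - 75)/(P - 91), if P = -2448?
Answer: -143/2539 ≈ -0.056321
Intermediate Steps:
(218 - 75)/(P - 91) = (218 - 75)/(-2448 - 91) = 143/(-2539) = 143*(-1/2539) = -143/2539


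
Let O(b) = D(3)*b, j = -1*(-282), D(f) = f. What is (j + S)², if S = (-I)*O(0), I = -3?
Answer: 79524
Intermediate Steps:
j = 282
O(b) = 3*b
S = 0 (S = (-1*(-3))*(3*0) = 3*0 = 0)
(j + S)² = (282 + 0)² = 282² = 79524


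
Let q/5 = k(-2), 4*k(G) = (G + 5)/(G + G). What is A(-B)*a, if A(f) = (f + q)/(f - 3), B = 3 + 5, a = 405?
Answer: 5265/16 ≈ 329.06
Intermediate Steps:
k(G) = (5 + G)/(8*G) (k(G) = ((G + 5)/(G + G))/4 = ((5 + G)/((2*G)))/4 = ((5 + G)*(1/(2*G)))/4 = ((5 + G)/(2*G))/4 = (5 + G)/(8*G))
q = -15/16 (q = 5*((⅛)*(5 - 2)/(-2)) = 5*((⅛)*(-½)*3) = 5*(-3/16) = -15/16 ≈ -0.93750)
B = 8
A(f) = (-15/16 + f)/(-3 + f) (A(f) = (f - 15/16)/(f - 3) = (-15/16 + f)/(-3 + f))
A(-B)*a = ((-15/16 - 1*8)/(-3 - 1*8))*405 = ((-15/16 - 8)/(-3 - 8))*405 = (-143/16/(-11))*405 = -1/11*(-143/16)*405 = (13/16)*405 = 5265/16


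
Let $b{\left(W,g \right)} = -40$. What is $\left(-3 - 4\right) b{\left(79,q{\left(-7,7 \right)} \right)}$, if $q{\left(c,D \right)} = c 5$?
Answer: $280$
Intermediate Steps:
$q{\left(c,D \right)} = 5 c$
$\left(-3 - 4\right) b{\left(79,q{\left(-7,7 \right)} \right)} = \left(-3 - 4\right) \left(-40\right) = \left(-7\right) \left(-40\right) = 280$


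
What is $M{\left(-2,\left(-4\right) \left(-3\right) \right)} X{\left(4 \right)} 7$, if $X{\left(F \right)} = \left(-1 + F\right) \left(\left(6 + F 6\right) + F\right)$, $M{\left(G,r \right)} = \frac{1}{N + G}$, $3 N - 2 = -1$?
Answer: $- \frac{2142}{5} \approx -428.4$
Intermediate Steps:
$N = \frac{1}{3}$ ($N = \frac{2}{3} + \frac{1}{3} \left(-1\right) = \frac{2}{3} - \frac{1}{3} = \frac{1}{3} \approx 0.33333$)
$M{\left(G,r \right)} = \frac{1}{\frac{1}{3} + G}$
$X{\left(F \right)} = \left(-1 + F\right) \left(6 + 7 F\right)$ ($X{\left(F \right)} = \left(-1 + F\right) \left(\left(6 + 6 F\right) + F\right) = \left(-1 + F\right) \left(6 + 7 F\right)$)
$M{\left(-2,\left(-4\right) \left(-3\right) \right)} X{\left(4 \right)} 7 = \frac{3}{1 + 3 \left(-2\right)} \left(-6 - 4 + 7 \cdot 4^{2}\right) 7 = \frac{3}{1 - 6} \left(-6 - 4 + 7 \cdot 16\right) 7 = \frac{3}{-5} \left(-6 - 4 + 112\right) 7 = 3 \left(- \frac{1}{5}\right) 102 \cdot 7 = \left(- \frac{3}{5}\right) 102 \cdot 7 = \left(- \frac{306}{5}\right) 7 = - \frac{2142}{5}$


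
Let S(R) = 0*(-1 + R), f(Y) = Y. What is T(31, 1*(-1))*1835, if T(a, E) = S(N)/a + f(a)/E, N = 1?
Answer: -56885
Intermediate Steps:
S(R) = 0
T(a, E) = a/E (T(a, E) = 0/a + a/E = 0 + a/E = a/E)
T(31, 1*(-1))*1835 = (31/((1*(-1))))*1835 = (31/(-1))*1835 = (31*(-1))*1835 = -31*1835 = -56885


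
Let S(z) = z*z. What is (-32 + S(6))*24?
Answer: 96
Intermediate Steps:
S(z) = z²
(-32 + S(6))*24 = (-32 + 6²)*24 = (-32 + 36)*24 = 4*24 = 96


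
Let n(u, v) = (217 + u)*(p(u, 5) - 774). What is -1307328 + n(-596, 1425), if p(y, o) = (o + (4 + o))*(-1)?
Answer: -1008676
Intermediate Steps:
p(y, o) = -4 - 2*o (p(y, o) = (4 + 2*o)*(-1) = -4 - 2*o)
n(u, v) = -170996 - 788*u (n(u, v) = (217 + u)*((-4 - 2*5) - 774) = (217 + u)*((-4 - 10) - 774) = (217 + u)*(-14 - 774) = (217 + u)*(-788) = -170996 - 788*u)
-1307328 + n(-596, 1425) = -1307328 + (-170996 - 788*(-596)) = -1307328 + (-170996 + 469648) = -1307328 + 298652 = -1008676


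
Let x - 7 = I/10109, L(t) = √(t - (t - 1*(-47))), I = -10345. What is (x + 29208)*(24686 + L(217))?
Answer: 7290370485740/10109 + 295324090*I*√47/10109 ≈ 7.2118e+8 + 2.0028e+5*I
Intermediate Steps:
L(t) = I*√47 (L(t) = √(t - (t + 47)) = √(t - (47 + t)) = √(t + (-47 - t)) = √(-47) = I*√47)
x = 60418/10109 (x = 7 - 10345/10109 = 60418/10109 ≈ 5.9767)
(x + 29208)*(24686 + L(217)) = (60418/10109 + 29208)*(24686 + I*√47) = 295324090*(24686 + I*√47)/10109 = 7290370485740/10109 + 295324090*I*√47/10109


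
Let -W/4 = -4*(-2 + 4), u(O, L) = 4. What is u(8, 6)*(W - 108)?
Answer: -304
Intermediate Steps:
W = 32 (W = -(-16)*(-2 + 4) = -(-16)*2 = -4*(-8) = 32)
u(8, 6)*(W - 108) = 4*(32 - 108) = 4*(-76) = -304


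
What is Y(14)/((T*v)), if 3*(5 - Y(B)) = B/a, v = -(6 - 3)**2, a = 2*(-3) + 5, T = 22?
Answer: -29/594 ≈ -0.048822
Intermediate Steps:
a = -1 (a = -6 + 5 = -1)
v = -9 (v = -1*3**2 = -1*9 = -9)
Y(B) = 5 + B/3 (Y(B) = 5 - B/(3*(-1)) = 5 - B*(-1)/3 = 5 - (-1)*B/3 = 5 + B/3)
Y(14)/((T*v)) = (5 + (1/3)*14)/((22*(-9))) = (5 + 14/3)/(-198) = (29/3)*(-1/198) = -29/594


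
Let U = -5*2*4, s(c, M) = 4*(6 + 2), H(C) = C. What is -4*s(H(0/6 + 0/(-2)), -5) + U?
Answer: -168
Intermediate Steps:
s(c, M) = 32 (s(c, M) = 4*8 = 32)
U = -40 (U = -10*4 = -40)
-4*s(H(0/6 + 0/(-2)), -5) + U = -4*32 - 40 = -128 - 40 = -168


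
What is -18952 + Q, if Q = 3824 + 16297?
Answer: 1169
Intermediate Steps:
Q = 20121
-18952 + Q = -18952 + 20121 = 1169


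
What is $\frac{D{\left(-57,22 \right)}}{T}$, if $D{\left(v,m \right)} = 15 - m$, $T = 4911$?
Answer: $- \frac{7}{4911} \approx -0.0014254$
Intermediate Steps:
$\frac{D{\left(-57,22 \right)}}{T} = \frac{15 - 22}{4911} = \left(15 - 22\right) \frac{1}{4911} = \left(-7\right) \frac{1}{4911} = - \frac{7}{4911}$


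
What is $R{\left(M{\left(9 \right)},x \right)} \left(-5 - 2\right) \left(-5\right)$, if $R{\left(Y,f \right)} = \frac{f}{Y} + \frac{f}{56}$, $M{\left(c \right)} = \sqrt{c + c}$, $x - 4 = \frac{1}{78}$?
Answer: $\frac{1565}{624} + \frac{10955 \sqrt{2}}{468} \approx 35.612$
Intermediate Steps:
$x = \frac{313}{78}$ ($x = 4 + \frac{1}{78} = \frac{313}{78} \approx 4.0128$)
$M{\left(c \right)} = \sqrt{2} \sqrt{c}$ ($M{\left(c \right)} = \sqrt{2 c} = \sqrt{2} \sqrt{c}$)
$R{\left(Y,f \right)} = \frac{f}{56} + \frac{f}{Y}$ ($R{\left(Y,f \right)} = \frac{f}{Y} + f \frac{1}{56} = \frac{f}{Y} + \frac{f}{56} = \frac{f}{56} + \frac{f}{Y}$)
$R{\left(M{\left(9 \right)},x \right)} \left(-5 - 2\right) \left(-5\right) = \left(\frac{1}{56} \cdot \frac{313}{78} + \frac{313}{78 \sqrt{2} \sqrt{9}}\right) \left(-5 - 2\right) \left(-5\right) = \left(\frac{313}{4368} + \frac{313}{78 \sqrt{2} \cdot 3}\right) \left(\left(-7\right) \left(-5\right)\right) = \left(\frac{313}{4368} + \frac{313}{78 \cdot 3 \sqrt{2}}\right) 35 = \left(\frac{313}{4368} + \frac{313 \frac{\sqrt{2}}{6}}{78}\right) 35 = \left(\frac{313}{4368} + \frac{313 \sqrt{2}}{468}\right) 35 = \frac{1565}{624} + \frac{10955 \sqrt{2}}{468}$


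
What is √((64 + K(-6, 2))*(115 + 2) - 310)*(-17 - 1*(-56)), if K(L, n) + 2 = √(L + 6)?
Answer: 156*√434 ≈ 3249.9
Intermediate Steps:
K(L, n) = -2 + √(6 + L) (K(L, n) = -2 + √(L + 6) = -2 + √(6 + L))
√((64 + K(-6, 2))*(115 + 2) - 310)*(-17 - 1*(-56)) = √((64 + (-2 + √(6 - 6)))*(115 + 2) - 310)*(-17 - 1*(-56)) = √((64 + (-2 + √0))*117 - 310)*(-17 + 56) = √((64 + (-2 + 0))*117 - 310)*39 = √((64 - 2)*117 - 310)*39 = √(62*117 - 310)*39 = √(7254 - 310)*39 = √6944*39 = (4*√434)*39 = 156*√434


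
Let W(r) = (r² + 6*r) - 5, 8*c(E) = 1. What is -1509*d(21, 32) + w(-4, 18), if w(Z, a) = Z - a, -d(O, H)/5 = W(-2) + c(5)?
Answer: -777311/8 ≈ -97164.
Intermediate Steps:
c(E) = ⅛ (c(E) = (⅛)*1 = ⅛)
W(r) = -5 + r² + 6*r
d(O, H) = 515/8 (d(O, H) = -5*((-5 + (-2)² + 6*(-2)) + ⅛) = -5*((-5 + 4 - 12) + ⅛) = -5*(-13 + ⅛) = -5*(-103/8) = 515/8)
-1509*d(21, 32) + w(-4, 18) = -1509*515/8 + (-4 - 1*18) = -777135/8 + (-4 - 18) = -777135/8 - 22 = -777311/8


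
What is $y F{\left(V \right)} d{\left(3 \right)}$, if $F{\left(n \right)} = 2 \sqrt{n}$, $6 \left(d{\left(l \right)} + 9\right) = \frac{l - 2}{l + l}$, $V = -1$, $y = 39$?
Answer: $- \frac{4199 i}{6} \approx - 699.83 i$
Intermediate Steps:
$d{\left(l \right)} = -9 + \frac{-2 + l}{12 l}$ ($d{\left(l \right)} = -9 + \frac{\left(l - 2\right) \frac{1}{l + l}}{6} = -9 + \frac{\left(-2 + l\right) \frac{1}{2 l}}{6} = -9 + \frac{\frac{1}{2} \frac{1}{l} \left(-2 + l\right)}{6} = -9 + \frac{-2 + l}{12 l}$)
$y F{\left(V \right)} d{\left(3 \right)} = 39 \cdot 2 \sqrt{-1} \frac{-2 - 321}{12 \cdot 3} = 39 \cdot 2 i \frac{1}{12} \cdot \frac{1}{3} \left(-2 - 321\right) = 78 i \frac{1}{12} \cdot \frac{1}{3} \left(-323\right) = 78 i \left(- \frac{323}{36}\right) = - \frac{4199 i}{6}$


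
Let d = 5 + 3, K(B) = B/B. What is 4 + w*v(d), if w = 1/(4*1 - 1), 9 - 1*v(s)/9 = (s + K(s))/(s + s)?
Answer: 469/16 ≈ 29.313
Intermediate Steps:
K(B) = 1
d = 8
v(s) = 81 - 9*(1 + s)/(2*s) (v(s) = 81 - 9*(s + 1)/(s + s) = 81 - 9*(1 + s)/(2*s))
w = ⅓ (w = 1/(4 - 1) = 1/3 = ⅓ ≈ 0.33333)
4 + w*v(d) = 4 + ((9/2)*(-1 + 17*8)/8)/3 = 4 + ((9/2)*(⅛)*(-1 + 136))/3 = 4 + ((9/2)*(⅛)*135)/3 = 4 + (⅓)*(1215/16) = 4 + 405/16 = 469/16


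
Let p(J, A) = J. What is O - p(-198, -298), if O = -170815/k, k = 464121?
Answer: 91725143/464121 ≈ 197.63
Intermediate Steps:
O = -170815/464121 ≈ -0.36804
O - p(-198, -298) = -170815/464121 - 1*(-198) = -170815/464121 + 198 = 91725143/464121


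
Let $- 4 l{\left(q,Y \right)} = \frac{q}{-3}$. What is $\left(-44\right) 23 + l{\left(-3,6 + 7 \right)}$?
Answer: $- \frac{4049}{4} \approx -1012.3$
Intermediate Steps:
$l{\left(q,Y \right)} = \frac{q}{12}$ ($l{\left(q,Y \right)} = - \frac{q \frac{1}{-3}}{4} = - \frac{q \left(- \frac{1}{3}\right)}{4} = - \frac{\left(- \frac{1}{3}\right) q}{4} = \frac{q}{12}$)
$\left(-44\right) 23 + l{\left(-3,6 + 7 \right)} = \left(-44\right) 23 + \frac{1}{12} \left(-3\right) = -1012 - \frac{1}{4} = - \frac{4049}{4}$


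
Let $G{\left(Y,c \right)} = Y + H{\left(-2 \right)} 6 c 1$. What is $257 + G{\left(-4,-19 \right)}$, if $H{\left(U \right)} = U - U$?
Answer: $253$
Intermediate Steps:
$H{\left(U \right)} = 0$
$G{\left(Y,c \right)} = Y$ ($G{\left(Y,c \right)} = Y + 0 \cdot 6 c 1 = Y + 0 \cdot 6 c = Y + 0 = Y$)
$257 + G{\left(-4,-19 \right)} = 257 - 4 = 253$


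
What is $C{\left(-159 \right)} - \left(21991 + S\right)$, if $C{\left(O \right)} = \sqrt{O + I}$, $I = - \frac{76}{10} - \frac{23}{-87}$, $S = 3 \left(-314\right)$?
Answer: $-21049 + \frac{2 i \sqrt{7868715}}{435} \approx -21049.0 + 12.897 i$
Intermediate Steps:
$S = -942$
$I = - \frac{3191}{435}$ ($I = \left(-76\right) \frac{1}{10} - - \frac{23}{87} = - \frac{38}{5} + \frac{23}{87} = - \frac{3191}{435} \approx -7.3356$)
$C{\left(O \right)} = \sqrt{- \frac{3191}{435} + O}$ ($C{\left(O \right)} = \sqrt{O - \frac{3191}{435}} = \sqrt{- \frac{3191}{435} + O}$)
$C{\left(-159 \right)} - \left(21991 + S\right) = \frac{\sqrt{-1388085 + 189225 \left(-159\right)}}{435} - \left(21991 - 942\right) = \frac{\sqrt{-1388085 - 30086775}}{435} - 21049 = \frac{\sqrt{-31474860}}{435} - 21049 = \frac{2 i \sqrt{7868715}}{435} - 21049 = -21049 + \frac{2 i \sqrt{7868715}}{435}$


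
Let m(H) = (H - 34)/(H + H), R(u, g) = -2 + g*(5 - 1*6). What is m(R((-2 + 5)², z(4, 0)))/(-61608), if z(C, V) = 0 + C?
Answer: -5/92412 ≈ -5.4106e-5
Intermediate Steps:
z(C, V) = C
R(u, g) = -2 - g (R(u, g) = -2 + g*(5 - 6) = -2 + g*(-1) = -2 - g)
m(H) = (-34 + H)/(2*H) (m(H) = (-34 + H)/((2*H)) = (-34 + H)*(1/(2*H)) = (-34 + H)/(2*H))
m(R((-2 + 5)², z(4, 0)))/(-61608) = ((-34 + (-2 - 1*4))/(2*(-2 - 1*4)))/(-61608) = ((-34 + (-2 - 4))/(2*(-2 - 4)))*(-1/61608) = ((½)*(-34 - 6)/(-6))*(-1/61608) = ((½)*(-⅙)*(-40))*(-1/61608) = (10/3)*(-1/61608) = -5/92412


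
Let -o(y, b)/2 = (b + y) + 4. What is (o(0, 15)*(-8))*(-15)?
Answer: -4560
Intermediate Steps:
o(y, b) = -8 - 2*b - 2*y (o(y, b) = -2*((b + y) + 4) = -2*(4 + b + y) = -8 - 2*b - 2*y)
(o(0, 15)*(-8))*(-15) = ((-8 - 2*15 - 2*0)*(-8))*(-15) = ((-8 - 30 + 0)*(-8))*(-15) = -38*(-8)*(-15) = 304*(-15) = -4560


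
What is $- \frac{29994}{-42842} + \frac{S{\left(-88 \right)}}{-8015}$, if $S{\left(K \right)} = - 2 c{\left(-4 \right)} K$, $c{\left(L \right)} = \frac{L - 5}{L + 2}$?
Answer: $\frac{103235523}{171689315} \approx 0.60129$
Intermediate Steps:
$c{\left(L \right)} = \frac{-5 + L}{2 + L}$
$S{\left(K \right)} = - 9 K$ ($S{\left(K \right)} = - 2 \frac{-5 - 4}{2 - 4} K = - 2 \frac{1}{-2} \left(-9\right) K = - 2 \left(\left(- \frac{1}{2}\right) \left(-9\right)\right) K = \left(-2\right) \frac{9}{2} K = - 9 K$)
$- \frac{29994}{-42842} + \frac{S{\left(-88 \right)}}{-8015} = - \frac{29994}{-42842} + \frac{\left(-9\right) \left(-88\right)}{-8015} = \left(-29994\right) \left(- \frac{1}{42842}\right) + 792 \left(- \frac{1}{8015}\right) = \frac{14997}{21421} - \frac{792}{8015} = \frac{103235523}{171689315}$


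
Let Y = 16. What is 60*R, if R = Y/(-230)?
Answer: -96/23 ≈ -4.1739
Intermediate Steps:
R = -8/115 (R = 16/(-230) = 16*(-1/230) = -8/115 ≈ -0.069565)
60*R = 60*(-8/115) = -96/23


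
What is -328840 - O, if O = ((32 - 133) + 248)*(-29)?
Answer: -324577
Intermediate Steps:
O = -4263 (O = (-101 + 248)*(-29) = 147*(-29) = -4263)
-328840 - O = -328840 - 1*(-4263) = -328840 + 4263 = -324577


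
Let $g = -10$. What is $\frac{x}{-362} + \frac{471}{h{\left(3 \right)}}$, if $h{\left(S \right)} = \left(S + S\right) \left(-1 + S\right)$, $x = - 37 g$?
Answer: $\frac{27677}{724} \approx 38.228$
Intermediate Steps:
$x = 370$ ($x = \left(-37\right) \left(-10\right) = 370$)
$h{\left(S \right)} = 2 S \left(-1 + S\right)$
$\frac{x}{-362} + \frac{471}{h{\left(3 \right)}} = \frac{370}{-362} + \frac{471}{2 \cdot 3 \left(-1 + 3\right)} = 370 \left(- \frac{1}{362}\right) + \frac{471}{2 \cdot 3 \cdot 2} = - \frac{185}{181} + \frac{471}{12} = - \frac{185}{181} + 471 \cdot \frac{1}{12} = - \frac{185}{181} + \frac{157}{4} = \frac{27677}{724}$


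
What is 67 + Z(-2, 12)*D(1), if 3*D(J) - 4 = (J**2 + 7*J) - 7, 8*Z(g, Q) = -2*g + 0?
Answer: 407/6 ≈ 67.833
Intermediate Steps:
Z(g, Q) = -g/4 (Z(g, Q) = (-2*g + 0)/8 = (-2*g)/8 = -g/4)
D(J) = -1 + J**2/3 + 7*J/3 (D(J) = 4/3 + ((J**2 + 7*J) - 7)/3 = 4/3 + (-7 + J**2 + 7*J)/3 = 4/3 + (-7/3 + J**2/3 + 7*J/3) = -1 + J**2/3 + 7*J/3)
67 + Z(-2, 12)*D(1) = 67 + (-1/4*(-2))*(-1 + (1/3)*1**2 + (7/3)*1) = 67 + (-1 + (1/3)*1 + 7/3)/2 = 67 + (-1 + 1/3 + 7/3)/2 = 67 + (1/2)*(5/3) = 67 + 5/6 = 407/6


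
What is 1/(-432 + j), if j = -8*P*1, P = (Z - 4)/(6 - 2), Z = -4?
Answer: -1/416 ≈ -0.0024038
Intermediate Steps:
P = -2 (P = (-4 - 4)/(6 - 2) = -8/4 = -8*¼ = -2)
j = 16 (j = -8*(-2)*1 = 16*1 = 16)
1/(-432 + j) = 1/(-432 + 16) = 1/(-416) = -1/416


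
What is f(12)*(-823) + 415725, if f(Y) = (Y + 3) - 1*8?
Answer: 409964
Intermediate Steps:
f(Y) = -5 + Y (f(Y) = (3 + Y) - 8 = -5 + Y)
f(12)*(-823) + 415725 = (-5 + 12)*(-823) + 415725 = 7*(-823) + 415725 = -5761 + 415725 = 409964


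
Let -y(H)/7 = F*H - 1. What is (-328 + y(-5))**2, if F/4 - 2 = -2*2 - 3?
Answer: 1042441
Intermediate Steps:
F = -20 (F = 8 + 4*(-2*2 - 3) = 8 + 4*(-4 - 3) = 8 + 4*(-7) = 8 - 28 = -20)
y(H) = 7 + 140*H (y(H) = -7*(-20*H - 1) = -7*(-1 - 20*H) = 7 + 140*H)
(-328 + y(-5))**2 = (-328 + (7 + 140*(-5)))**2 = (-328 + (7 - 700))**2 = (-328 - 693)**2 = (-1021)**2 = 1042441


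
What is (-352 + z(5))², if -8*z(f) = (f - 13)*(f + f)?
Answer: 116964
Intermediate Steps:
z(f) = -f*(-13 + f)/4 (z(f) = -(f - 13)*(f + f)/8 = -(-13 + f)*2*f/8 = -f*(-13 + f)/4)
(-352 + z(5))² = (-352 + (¼)*5*(13 - 1*5))² = (-352 + (¼)*5*(13 - 5))² = (-352 + (¼)*5*8)² = (-352 + 10)² = (-342)² = 116964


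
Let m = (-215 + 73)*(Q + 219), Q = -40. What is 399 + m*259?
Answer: -6582863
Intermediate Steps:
m = -25418 (m = (-215 + 73)*(-40 + 219) = -142*179 = -25418)
399 + m*259 = 399 - 25418*259 = 399 - 6583262 = -6582863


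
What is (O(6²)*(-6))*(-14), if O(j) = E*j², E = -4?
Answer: -435456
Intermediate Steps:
O(j) = -4*j²
(O(6²)*(-6))*(-14) = (-4*(6²)²*(-6))*(-14) = (-4*36²*(-6))*(-14) = (-4*1296*(-6))*(-14) = -5184*(-6)*(-14) = 31104*(-14) = -435456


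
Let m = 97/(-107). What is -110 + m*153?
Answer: -26611/107 ≈ -248.70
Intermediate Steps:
m = -97/107 (m = 97*(-1/107) = -97/107 ≈ -0.90654)
-110 + m*153 = -110 - 97/107*153 = -110 - 14841/107 = -26611/107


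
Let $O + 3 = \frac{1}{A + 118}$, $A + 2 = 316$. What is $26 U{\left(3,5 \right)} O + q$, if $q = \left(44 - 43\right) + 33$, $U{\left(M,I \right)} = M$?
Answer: $- \frac{14387}{72} \approx -199.82$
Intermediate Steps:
$A = 314$ ($A = -2 + 316 = 314$)
$q = 34$ ($q = 1 + 33 = 34$)
$O = - \frac{1295}{432}$ ($O = -3 + \frac{1}{314 + 118} = -3 + \frac{1}{432} = - \frac{1295}{432} \approx -2.9977$)
$26 U{\left(3,5 \right)} O + q = 26 \cdot 3 \left(- \frac{1295}{432}\right) + 34 = 78 \left(- \frac{1295}{432}\right) + 34 = - \frac{16835}{72} + 34 = - \frac{14387}{72}$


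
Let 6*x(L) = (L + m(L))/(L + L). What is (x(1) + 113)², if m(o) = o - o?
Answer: 1841449/144 ≈ 12788.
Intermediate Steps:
m(o) = 0
x(L) = 1/12 (x(L) = ((L + 0)/(L + L))/6 = (L/((2*L)))/6 = (L*(1/(2*L)))/6 = (⅙)*(½) = 1/12)
(x(1) + 113)² = (1/12 + 113)² = (1357/12)² = 1841449/144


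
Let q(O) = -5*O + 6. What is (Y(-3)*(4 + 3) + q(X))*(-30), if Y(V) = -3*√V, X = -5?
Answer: -930 + 630*I*√3 ≈ -930.0 + 1091.2*I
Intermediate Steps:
q(O) = 6 - 5*O
(Y(-3)*(4 + 3) + q(X))*(-30) = ((-3*I*√3)*(4 + 3) + (6 - 5*(-5)))*(-30) = (-3*I*√3*7 + (6 + 25))*(-30) = (-3*I*√3*7 + 31)*(-30) = (-21*I*√3 + 31)*(-30) = (31 - 21*I*√3)*(-30) = -930 + 630*I*√3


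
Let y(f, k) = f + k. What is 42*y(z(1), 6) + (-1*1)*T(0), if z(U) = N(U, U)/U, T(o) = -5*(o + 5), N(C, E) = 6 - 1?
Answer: 487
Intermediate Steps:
N(C, E) = 5
T(o) = -25 - 5*o (T(o) = -5*(5 + o) = -25 - 5*o)
z(U) = 5/U
42*y(z(1), 6) + (-1*1)*T(0) = 42*(5/1 + 6) + (-1*1)*(-25 - 5*0) = 42*(5*1 + 6) - (-25 + 0) = 42*(5 + 6) - 1*(-25) = 42*11 + 25 = 462 + 25 = 487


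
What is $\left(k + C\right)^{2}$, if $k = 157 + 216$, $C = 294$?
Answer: $444889$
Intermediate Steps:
$k = 373$
$\left(k + C\right)^{2} = \left(373 + 294\right)^{2} = 667^{2} = 444889$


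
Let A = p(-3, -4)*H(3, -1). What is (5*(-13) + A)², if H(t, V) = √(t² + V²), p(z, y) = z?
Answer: 4315 + 390*√10 ≈ 5548.3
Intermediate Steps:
H(t, V) = √(V² + t²)
A = -3*√10 (A = -3*√((-1)² + 3²) = -3*√(1 + 9) = -3*√10 ≈ -9.4868)
(5*(-13) + A)² = (5*(-13) - 3*√10)² = (-65 - 3*√10)²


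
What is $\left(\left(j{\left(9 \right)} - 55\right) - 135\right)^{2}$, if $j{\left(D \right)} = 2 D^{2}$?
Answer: $784$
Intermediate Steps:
$\left(\left(j{\left(9 \right)} - 55\right) - 135\right)^{2} = \left(\left(2 \cdot 9^{2} - 55\right) - 135\right)^{2} = \left(\left(2 \cdot 81 - 55\right) - 135\right)^{2} = \left(\left(162 - 55\right) - 135\right)^{2} = \left(107 - 135\right)^{2} = \left(-28\right)^{2} = 784$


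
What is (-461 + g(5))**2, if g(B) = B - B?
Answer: 212521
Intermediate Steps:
g(B) = 0
(-461 + g(5))**2 = (-461 + 0)**2 = (-461)**2 = 212521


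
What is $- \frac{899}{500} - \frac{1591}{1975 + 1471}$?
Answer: $- \frac{1946727}{861500} \approx -2.2597$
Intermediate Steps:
$- \frac{899}{500} - \frac{1591}{1975 + 1471} = \left(-899\right) \frac{1}{500} - \frac{1591}{3446} = - \frac{899}{500} - \frac{1591}{3446} = - \frac{1946727}{861500}$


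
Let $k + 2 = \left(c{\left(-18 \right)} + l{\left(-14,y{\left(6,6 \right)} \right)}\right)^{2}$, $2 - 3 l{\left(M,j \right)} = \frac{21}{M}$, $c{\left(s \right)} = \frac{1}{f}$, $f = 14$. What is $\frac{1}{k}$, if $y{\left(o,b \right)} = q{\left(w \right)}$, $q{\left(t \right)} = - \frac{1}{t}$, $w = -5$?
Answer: $- \frac{441}{206} \approx -2.1408$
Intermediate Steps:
$c{\left(s \right)} = \frac{1}{14}$
$y{\left(o,b \right)} = \frac{1}{5}$ ($y{\left(o,b \right)} = - \frac{1}{-5} = \left(-1\right) \left(- \frac{1}{5}\right) = \frac{1}{5}$)
$l{\left(M,j \right)} = \frac{2}{3} - \frac{7}{M}$ ($l{\left(M,j \right)} = \frac{2}{3} - \frac{21 \frac{1}{M}}{3} = \frac{2}{3} - \frac{7}{M}$)
$k = - \frac{206}{441}$ ($k = -2 + \left(\frac{1}{14} + \left(\frac{2}{3} - \frac{7}{-14}\right)\right)^{2} = -2 + \left(\frac{1}{14} + \left(\frac{2}{3} - - \frac{1}{2}\right)\right)^{2} = -2 + \left(\frac{1}{14} + \left(\frac{2}{3} + \frac{1}{2}\right)\right)^{2} = -2 + \left(\frac{1}{14} + \frac{7}{6}\right)^{2} = -2 + \left(\frac{26}{21}\right)^{2} = -2 + \frac{676}{441} = - \frac{206}{441} \approx -0.46712$)
$\frac{1}{k} = \frac{1}{- \frac{206}{441}} = - \frac{441}{206}$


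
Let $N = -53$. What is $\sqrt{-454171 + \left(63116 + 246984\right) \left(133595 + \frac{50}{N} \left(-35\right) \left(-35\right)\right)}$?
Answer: $\frac{\sqrt{115362778994161}}{53} \approx 2.0265 \cdot 10^{5}$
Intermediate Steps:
$\sqrt{-454171 + \left(63116 + 246984\right) \left(133595 + \frac{50}{N} \left(-35\right) \left(-35\right)\right)} = \sqrt{-454171 + \left(63116 + 246984\right) \left(133595 + \frac{50}{-53} \left(-35\right) \left(-35\right)\right)} = \sqrt{-454171 + 310100 \left(133595 + 50 \left(- \frac{1}{53}\right) \left(-35\right) \left(-35\right)\right)} = \sqrt{-454171 + 310100 \left(133595 + \left(- \frac{50}{53}\right) \left(-35\right) \left(-35\right)\right)} = \sqrt{-454171 + 310100 \left(133595 + \frac{1750}{53} \left(-35\right)\right)} = \sqrt{-454171 + 310100 \left(133595 - \frac{61250}{53}\right)} = \sqrt{-454171 + 310100 \cdot \frac{7019285}{53}} = \sqrt{-454171 + \frac{2176680278500}{53}} = \sqrt{\frac{2176656207437}{53}} = \frac{\sqrt{115362778994161}}{53}$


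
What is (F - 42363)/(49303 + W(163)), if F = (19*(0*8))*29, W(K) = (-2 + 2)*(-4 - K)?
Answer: -42363/49303 ≈ -0.85924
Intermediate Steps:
W(K) = 0 (W(K) = 0*(-4 - K) = 0)
F = 0 (F = (19*0)*29 = 0*29 = 0)
(F - 42363)/(49303 + W(163)) = (0 - 42363)/(49303 + 0) = -42363/49303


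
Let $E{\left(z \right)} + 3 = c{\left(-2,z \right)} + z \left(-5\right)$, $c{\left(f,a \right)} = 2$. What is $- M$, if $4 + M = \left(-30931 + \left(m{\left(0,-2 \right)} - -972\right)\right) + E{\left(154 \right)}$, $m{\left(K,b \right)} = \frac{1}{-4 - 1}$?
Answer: $\frac{153671}{5} \approx 30734.0$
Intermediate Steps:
$m{\left(K,b \right)} = - \frac{1}{5}$ ($m{\left(K,b \right)} = \frac{1}{-5} = - \frac{1}{5}$)
$E{\left(z \right)} = -1 - 5 z$ ($E{\left(z \right)} = -3 + \left(2 + z \left(-5\right)\right) = -3 - \left(-2 + 5 z\right) = -1 - 5 z$)
$M = - \frac{153671}{5}$ ($M = -4 - \frac{153651}{5} = - \frac{153671}{5} \approx -30734.0$)
$- M = \left(-1\right) \left(- \frac{153671}{5}\right) = \frac{153671}{5}$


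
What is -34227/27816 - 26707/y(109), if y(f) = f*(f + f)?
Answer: -259363981/110160632 ≈ -2.3544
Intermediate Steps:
y(f) = 2*f**2 (y(f) = f*(2*f) = 2*f**2)
-34227/27816 - 26707/y(109) = -34227/27816 - 26707/(2*109**2) = -34227*1/27816 - 26707/(2*11881) = -11409/9272 - 26707/23762 = -259363981/110160632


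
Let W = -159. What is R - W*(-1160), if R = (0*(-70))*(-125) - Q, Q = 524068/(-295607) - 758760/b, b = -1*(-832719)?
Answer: -15133546890771436/82052521811 ≈ -1.8444e+5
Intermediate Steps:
b = 832719
Q = -220232049404/82052521811 (Q = 524068/(-295607) - 758760/832719 = 524068*(-1/295607) - 758760*1/832719 = -524068/295607 - 252920/277573 = -220232049404/82052521811 ≈ -2.6840)
R = 220232049404/82052521811 (R = (0*(-70))*(-125) - 1*(-220232049404/82052521811) = 0*(-125) + 220232049404/82052521811 = 0 + 220232049404/82052521811 = 220232049404/82052521811 ≈ 2.6840)
R - W*(-1160) = 220232049404/82052521811 - (-159)*(-1160) = 220232049404/82052521811 - 1*184440 = 220232049404/82052521811 - 184440 = -15133546890771436/82052521811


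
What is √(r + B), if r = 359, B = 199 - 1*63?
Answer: 3*√55 ≈ 22.249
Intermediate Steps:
B = 136 (B = 199 - 63 = 136)
√(r + B) = √(359 + 136) = √495 = 3*√55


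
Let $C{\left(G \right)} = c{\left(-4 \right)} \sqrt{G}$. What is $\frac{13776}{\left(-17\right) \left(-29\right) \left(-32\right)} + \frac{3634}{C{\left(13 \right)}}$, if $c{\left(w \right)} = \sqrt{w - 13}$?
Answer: $- \frac{861}{986} - \frac{3634 i \sqrt{221}}{221} \approx -0.87323 - 244.45 i$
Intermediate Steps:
$c{\left(w \right)} = \sqrt{-13 + w}$
$C{\left(G \right)} = i \sqrt{17} \sqrt{G}$ ($C{\left(G \right)} = \sqrt{-13 - 4} \sqrt{G} = \sqrt{-17} \sqrt{G} = i \sqrt{17} \sqrt{G}$)
$\frac{13776}{\left(-17\right) \left(-29\right) \left(-32\right)} + \frac{3634}{C{\left(13 \right)}} = \frac{13776}{\left(-17\right) \left(-29\right) \left(-32\right)} + \frac{3634}{i \sqrt{17} \sqrt{13}} = \frac{13776}{493 \left(-32\right)} + \frac{3634}{i \sqrt{221}} = \frac{13776}{-15776} + 3634 \left(- \frac{i \sqrt{221}}{221}\right) = 13776 \left(- \frac{1}{15776}\right) - \frac{3634 i \sqrt{221}}{221} = - \frac{861}{986} - \frac{3634 i \sqrt{221}}{221}$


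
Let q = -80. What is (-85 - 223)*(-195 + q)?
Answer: 84700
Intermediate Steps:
(-85 - 223)*(-195 + q) = (-85 - 223)*(-195 - 80) = -308*(-275) = 84700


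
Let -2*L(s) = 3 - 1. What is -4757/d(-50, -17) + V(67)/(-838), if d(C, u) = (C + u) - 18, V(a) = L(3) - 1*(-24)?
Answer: 3984411/71230 ≈ 55.937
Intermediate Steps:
L(s) = -1 (L(s) = -(3 - 1)/2 = -½*2 = -1)
V(a) = 23 (V(a) = -1 - 1*(-24) = -1 + 24 = 23)
d(C, u) = -18 + C + u
-4757/d(-50, -17) + V(67)/(-838) = -4757/(-18 - 50 - 17) + 23/(-838) = -4757/(-85) + 23*(-1/838) = -4757*(-1/85) - 23/838 = 4757/85 - 23/838 = 3984411/71230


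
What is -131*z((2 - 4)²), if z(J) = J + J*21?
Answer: -11528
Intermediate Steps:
z(J) = 22*J (z(J) = J + 21*J = 22*J)
-131*z((2 - 4)²) = -2882*(2 - 4)² = -2882*(-2)² = -2882*4 = -131*88 = -11528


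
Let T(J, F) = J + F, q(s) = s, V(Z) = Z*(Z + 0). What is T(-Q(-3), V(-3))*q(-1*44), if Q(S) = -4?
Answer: -572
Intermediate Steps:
V(Z) = Z**2 (V(Z) = Z*Z = Z**2)
T(J, F) = F + J
T(-Q(-3), V(-3))*q(-1*44) = ((-3)**2 - 1*(-4))*(-1*44) = (9 + 4)*(-44) = 13*(-44) = -572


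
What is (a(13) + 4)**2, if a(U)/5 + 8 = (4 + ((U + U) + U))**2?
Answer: 84805681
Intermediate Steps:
a(U) = -40 + 5*(4 + 3*U)**2 (a(U) = -40 + 5*(4 + ((U + U) + U))**2 = -40 + 5*(4 + (2*U + U))**2 = -40 + 5*(4 + 3*U)**2)
(a(13) + 4)**2 = ((-40 + 5*(4 + 3*13)**2) + 4)**2 = ((-40 + 5*(4 + 39)**2) + 4)**2 = ((-40 + 5*43**2) + 4)**2 = ((-40 + 5*1849) + 4)**2 = ((-40 + 9245) + 4)**2 = (9205 + 4)**2 = 9209**2 = 84805681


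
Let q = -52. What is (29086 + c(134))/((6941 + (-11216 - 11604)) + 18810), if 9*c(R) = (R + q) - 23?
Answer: 261833/26379 ≈ 9.9258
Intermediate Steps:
c(R) = -25/3 + R/9 (c(R) = ((R - 52) - 23)/9 = ((-52 + R) - 23)/9 = (-75 + R)/9 = -25/3 + R/9)
(29086 + c(134))/((6941 + (-11216 - 11604)) + 18810) = (29086 + (-25/3 + (1/9)*134))/((6941 + (-11216 - 11604)) + 18810) = (29086 + (-25/3 + 134/9))/((6941 - 22820) + 18810) = (29086 + 59/9)/(-15879 + 18810) = (261833/9)/2931 = (261833/9)*(1/2931) = 261833/26379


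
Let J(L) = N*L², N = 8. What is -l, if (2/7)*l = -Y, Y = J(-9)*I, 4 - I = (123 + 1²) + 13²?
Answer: -655452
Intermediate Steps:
J(L) = 8*L²
I = -289 (I = 4 - ((123 + 1²) + 13²) = 4 - ((123 + 1) + 169) = 4 - (124 + 169) = 4 - 1*293 = 4 - 293 = -289)
Y = -187272 (Y = (8*(-9)²)*(-289) = (8*81)*(-289) = 648*(-289) = -187272)
l = 655452 (l = 7*(-1*(-187272))/2 = (7/2)*187272 = 655452)
-l = -1*655452 = -655452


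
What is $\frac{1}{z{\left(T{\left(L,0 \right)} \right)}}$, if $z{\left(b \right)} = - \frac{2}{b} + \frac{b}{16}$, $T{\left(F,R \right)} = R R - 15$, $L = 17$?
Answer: $- \frac{240}{193} \approx -1.2435$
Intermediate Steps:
$T{\left(F,R \right)} = -15 + R^{2}$ ($T{\left(F,R \right)} = R^{2} - 15 = -15 + R^{2}$)
$z{\left(b \right)} = - \frac{2}{b} + \frac{b}{16}$ ($z{\left(b \right)} = - \frac{2}{b} + b \frac{1}{16} = - \frac{2}{b} + \frac{b}{16}$)
$\frac{1}{z{\left(T{\left(L,0 \right)} \right)}} = \frac{1}{- \frac{2}{-15 + 0^{2}} + \frac{-15 + 0^{2}}{16}} = \frac{1}{- \frac{2}{-15 + 0} + \frac{-15 + 0}{16}} = \frac{1}{- \frac{2}{-15} + \frac{1}{16} \left(-15\right)} = \frac{1}{\left(-2\right) \left(- \frac{1}{15}\right) - \frac{15}{16}} = \frac{1}{\frac{2}{15} - \frac{15}{16}} = \frac{1}{- \frac{193}{240}} = - \frac{240}{193}$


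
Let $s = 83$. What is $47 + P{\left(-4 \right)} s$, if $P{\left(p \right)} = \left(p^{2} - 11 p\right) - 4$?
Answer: $4695$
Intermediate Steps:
$P{\left(p \right)} = -4 + p^{2} - 11 p$
$47 + P{\left(-4 \right)} s = 47 + \left(-4 + \left(-4\right)^{2} - -44\right) 83 = 47 + \left(-4 + 16 + 44\right) 83 = 47 + 56 \cdot 83 = 47 + 4648 = 4695$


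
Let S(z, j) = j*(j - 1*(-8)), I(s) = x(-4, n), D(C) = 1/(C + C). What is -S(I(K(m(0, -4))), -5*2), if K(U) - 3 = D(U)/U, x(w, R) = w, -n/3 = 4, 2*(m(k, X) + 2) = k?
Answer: -20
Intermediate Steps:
m(k, X) = -2 + k/2
D(C) = 1/(2*C)
n = -12 (n = -3*4 = -12)
K(U) = 3 + 1/(2*U²) (K(U) = 3 + (1/(2*U))/U = 3 + 1/(2*U²))
I(s) = -4
S(z, j) = j*(8 + j) (S(z, j) = j*(j + 8) = j*(8 + j))
-S(I(K(m(0, -4))), -5*2) = -(-5*2)*(8 - 5*2) = -(-10)*(8 - 10) = -(-10)*(-2) = -1*20 = -20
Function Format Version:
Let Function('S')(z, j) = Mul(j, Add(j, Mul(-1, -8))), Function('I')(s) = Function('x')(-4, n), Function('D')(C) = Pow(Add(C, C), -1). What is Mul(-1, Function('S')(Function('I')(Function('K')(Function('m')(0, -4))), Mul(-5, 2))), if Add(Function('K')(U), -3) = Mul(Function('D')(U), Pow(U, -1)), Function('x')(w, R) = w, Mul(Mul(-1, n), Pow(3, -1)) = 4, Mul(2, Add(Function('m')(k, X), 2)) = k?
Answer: -20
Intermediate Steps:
Function('m')(k, X) = Add(-2, Mul(Rational(1, 2), k))
Function('D')(C) = Mul(Rational(1, 2), Pow(C, -1)) (Function('D')(C) = Pow(Mul(2, C), -1) = Mul(Rational(1, 2), Pow(C, -1)))
n = -12 (n = Mul(-3, 4) = -12)
Function('K')(U) = Add(3, Mul(Rational(1, 2), Pow(U, -2))) (Function('K')(U) = Add(3, Mul(Mul(Rational(1, 2), Pow(U, -1)), Pow(U, -1))) = Add(3, Mul(Rational(1, 2), Pow(U, -2))))
Function('I')(s) = -4
Function('S')(z, j) = Mul(j, Add(8, j)) (Function('S')(z, j) = Mul(j, Add(j, 8)) = Mul(j, Add(8, j)))
Mul(-1, Function('S')(Function('I')(Function('K')(Function('m')(0, -4))), Mul(-5, 2))) = Mul(-1, Mul(Mul(-5, 2), Add(8, Mul(-5, 2)))) = Mul(-1, Mul(-10, Add(8, -10))) = Mul(-1, Mul(-10, -2)) = Mul(-1, 20) = -20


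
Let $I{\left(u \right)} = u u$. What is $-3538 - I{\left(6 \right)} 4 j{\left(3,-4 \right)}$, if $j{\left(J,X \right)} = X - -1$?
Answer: $-3106$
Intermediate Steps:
$j{\left(J,X \right)} = 1 + X$ ($j{\left(J,X \right)} = X + 1 = 1 + X$)
$I{\left(u \right)} = u^{2}$
$-3538 - I{\left(6 \right)} 4 j{\left(3,-4 \right)} = -3538 - 6^{2} \cdot 4 \left(1 - 4\right) = -3538 - 36 \cdot 4 \left(-3\right) = -3538 - 144 \left(-3\right) = -3538 - -432 = -3538 + 432 = -3106$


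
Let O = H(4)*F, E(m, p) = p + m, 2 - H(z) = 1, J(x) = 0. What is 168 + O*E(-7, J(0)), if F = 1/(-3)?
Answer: 511/3 ≈ 170.33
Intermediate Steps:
H(z) = 1 (H(z) = 2 - 1*1 = 2 - 1 = 1)
E(m, p) = m + p
F = -1/3 ≈ -0.33333
O = -1/3 (O = 1*(-1/3) = -1/3 ≈ -0.33333)
168 + O*E(-7, J(0)) = 168 - (-7 + 0)/3 = 168 - 1/3*(-7) = 168 + 7/3 = 511/3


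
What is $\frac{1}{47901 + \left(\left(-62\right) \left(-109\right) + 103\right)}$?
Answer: $\frac{1}{54762} \approx 1.8261 \cdot 10^{-5}$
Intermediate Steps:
$\frac{1}{47901 + \left(\left(-62\right) \left(-109\right) + 103\right)} = \frac{1}{47901 + \left(6758 + 103\right)} = \frac{1}{47901 + 6861} = \frac{1}{54762}$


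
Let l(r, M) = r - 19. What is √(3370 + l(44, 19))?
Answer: √3395 ≈ 58.267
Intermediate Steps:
l(r, M) = -19 + r
√(3370 + l(44, 19)) = √(3370 + (-19 + 44)) = √(3370 + 25) = √3395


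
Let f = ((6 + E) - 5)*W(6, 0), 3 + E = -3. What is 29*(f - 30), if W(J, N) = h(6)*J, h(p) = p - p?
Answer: -870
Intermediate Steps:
h(p) = 0
W(J, N) = 0 (W(J, N) = 0*J = 0)
E = -6 (E = -3 - 3 = -6)
f = 0 (f = ((6 - 6) - 5)*0 = (0 - 5)*0 = -5*0 = 0)
29*(f - 30) = 29*(0 - 30) = 29*(-30) = -870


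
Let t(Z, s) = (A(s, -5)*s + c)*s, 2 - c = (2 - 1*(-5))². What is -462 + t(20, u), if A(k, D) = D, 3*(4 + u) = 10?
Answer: -3896/9 ≈ -432.89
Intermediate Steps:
u = -⅔ (u = -4 + (⅓)*10 = -4 + 10/3 = -⅔ ≈ -0.66667)
c = -47 (c = 2 - (2 - 1*(-5))² = 2 - (2 + 5)² = 2 - 1*7² = 2 - 1*49 = 2 - 49 = -47)
t(Z, s) = s*(-47 - 5*s) (t(Z, s) = (-5*s - 47)*s = (-47 - 5*s)*s = s*(-47 - 5*s))
-462 + t(20, u) = -462 - 2*(-47 - 5*(-⅔))/3 = -462 - 2*(-47 + 10/3)/3 = -462 - ⅔*(-131/3) = -462 + 262/9 = -3896/9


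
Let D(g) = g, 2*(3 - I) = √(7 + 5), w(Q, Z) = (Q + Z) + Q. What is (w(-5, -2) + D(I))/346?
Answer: -9/346 - √3/346 ≈ -0.031017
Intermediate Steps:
w(Q, Z) = Z + 2*Q
I = 3 - √3 (I = 3 - √(7 + 5)/2 = 3 - √3 ≈ 1.2680)
(w(-5, -2) + D(I))/346 = ((-2 + 2*(-5)) + (3 - √3))/346 = ((-2 - 10) + (3 - √3))*(1/346) = (-12 + (3 - √3))*(1/346) = (-9 - √3)*(1/346) = -9/346 - √3/346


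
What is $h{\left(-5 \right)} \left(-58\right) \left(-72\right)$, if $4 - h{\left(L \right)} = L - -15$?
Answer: $-25056$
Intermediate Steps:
$h{\left(L \right)} = -11 - L$ ($h{\left(L \right)} = 4 - \left(L - -15\right) = 4 - \left(L + 15\right) = 4 - \left(15 + L\right) = -11 - L$)
$h{\left(-5 \right)} \left(-58\right) \left(-72\right) = \left(-11 - -5\right) \left(-58\right) \left(-72\right) = \left(-11 + 5\right) \left(-58\right) \left(-72\right) = \left(-6\right) \left(-58\right) \left(-72\right) = 348 \left(-72\right) = -25056$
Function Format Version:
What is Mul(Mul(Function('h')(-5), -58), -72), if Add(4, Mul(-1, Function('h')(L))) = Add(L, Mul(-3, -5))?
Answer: -25056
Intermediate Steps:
Function('h')(L) = Add(-11, Mul(-1, L)) (Function('h')(L) = Add(4, Mul(-1, Add(L, Mul(-3, -5)))) = Add(4, Mul(-1, Add(L, 15))) = Add(4, Mul(-1, Add(15, L))) = Add(4, Add(-15, Mul(-1, L))) = Add(-11, Mul(-1, L)))
Mul(Mul(Function('h')(-5), -58), -72) = Mul(Mul(Add(-11, Mul(-1, -5)), -58), -72) = Mul(Mul(Add(-11, 5), -58), -72) = Mul(Mul(-6, -58), -72) = Mul(348, -72) = -25056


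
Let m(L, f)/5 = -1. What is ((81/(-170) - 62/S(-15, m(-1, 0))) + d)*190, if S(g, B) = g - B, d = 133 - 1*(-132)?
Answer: 874437/17 ≈ 51438.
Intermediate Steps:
m(L, f) = -5 (m(L, f) = 5*(-1) = -5)
d = 265 (d = 133 + 132 = 265)
((81/(-170) - 62/S(-15, m(-1, 0))) + d)*190 = ((81/(-170) - 62/(-15 - 1*(-5))) + 265)*190 = ((81*(-1/170) - 62/(-15 + 5)) + 265)*190 = ((-81/170 - 62/(-10)) + 265)*190 = ((-81/170 - 62*(-⅒)) + 265)*190 = ((-81/170 + 31/5) + 265)*190 = (973/170 + 265)*190 = (46023/170)*190 = 874437/17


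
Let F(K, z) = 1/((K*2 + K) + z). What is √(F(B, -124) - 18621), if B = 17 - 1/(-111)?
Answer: I*√150830211/90 ≈ 136.46*I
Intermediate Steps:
B = 1888/111 (B = 17 - 1*(-1/111) = 17 + 1/111 = 1888/111 ≈ 17.009)
F(K, z) = 1/(z + 3*K) (F(K, z) = 1/((2*K + K) + z) = 1/(3*K + z) = 1/(z + 3*K))
√(F(B, -124) - 18621) = √(1/(-124 + 3*(1888/111)) - 18621) = √(1/(-124 + 1888/37) - 18621) = √(1/(-2700/37) - 18621) = √(-37/2700 - 18621) = √(-50276737/2700) = I*√150830211/90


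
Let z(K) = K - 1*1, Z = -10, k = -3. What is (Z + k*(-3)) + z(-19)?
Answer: -21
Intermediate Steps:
z(K) = -1 + K (z(K) = K - 1 = -1 + K)
(Z + k*(-3)) + z(-19) = (-10 - 3*(-3)) + (-1 - 19) = (-10 + 9) - 20 = -1 - 20 = -21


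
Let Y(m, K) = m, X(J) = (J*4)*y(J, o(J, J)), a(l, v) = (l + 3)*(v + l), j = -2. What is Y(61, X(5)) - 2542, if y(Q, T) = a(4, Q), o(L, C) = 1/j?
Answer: -2481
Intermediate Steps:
o(L, C) = -½ (o(L, C) = 1/(-2) = -½)
a(l, v) = (3 + l)*(l + v)
y(Q, T) = 28 + 7*Q (y(Q, T) = 4² + 3*4 + 3*Q + 4*Q = 16 + 12 + 3*Q + 4*Q = 28 + 7*Q)
X(J) = 4*J*(28 + 7*J) (X(J) = (J*4)*(28 + 7*J) = (4*J)*(28 + 7*J) = 4*J*(28 + 7*J))
Y(61, X(5)) - 2542 = 61 - 2542 = -2481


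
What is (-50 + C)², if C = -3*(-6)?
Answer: 1024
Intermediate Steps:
C = 18
(-50 + C)² = (-50 + 18)² = (-32)² = 1024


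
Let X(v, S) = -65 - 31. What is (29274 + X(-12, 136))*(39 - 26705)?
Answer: -778060548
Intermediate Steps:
X(v, S) = -96
(29274 + X(-12, 136))*(39 - 26705) = (29274 - 96)*(39 - 26705) = 29178*(-26666) = -778060548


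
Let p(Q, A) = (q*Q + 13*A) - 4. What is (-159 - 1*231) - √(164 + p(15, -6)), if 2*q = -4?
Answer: -390 - 2*√13 ≈ -397.21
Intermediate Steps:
q = -2 (q = (½)*(-4) = -2)
p(Q, A) = -4 - 2*Q + 13*A (p(Q, A) = (-2*Q + 13*A) - 4 = -4 - 2*Q + 13*A)
(-159 - 1*231) - √(164 + p(15, -6)) = (-159 - 1*231) - √(164 + (-4 - 2*15 + 13*(-6))) = (-159 - 231) - √(164 + (-4 - 30 - 78)) = -390 - √(164 - 112) = -390 - √52 = -390 - 2*√13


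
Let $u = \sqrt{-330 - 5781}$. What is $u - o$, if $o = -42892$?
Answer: $42892 + 3 i \sqrt{679} \approx 42892.0 + 78.173 i$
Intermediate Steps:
$u = 3 i \sqrt{679}$ ($u = \sqrt{-6111} = 3 i \sqrt{679} \approx 78.173 i$)
$u - o = 3 i \sqrt{679} - -42892 = 3 i \sqrt{679} + 42892 = 42892 + 3 i \sqrt{679}$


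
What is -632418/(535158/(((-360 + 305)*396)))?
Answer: 765225780/29731 ≈ 25738.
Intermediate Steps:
-632418/(535158/(((-360 + 305)*396))) = -632418/(535158/((-55*396))) = -632418/(535158/(-21780)) = -632418/(535158*(-1/21780)) = -632418/(-29731/1210) = -632418*(-1210/29731) = 765225780/29731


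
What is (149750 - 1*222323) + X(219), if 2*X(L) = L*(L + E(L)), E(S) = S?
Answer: -24612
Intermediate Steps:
X(L) = L² (X(L) = (L*(L + L))/2 = (L*(2*L))/2 = (2*L²)/2 = L²)
(149750 - 1*222323) + X(219) = (149750 - 1*222323) + 219² = (149750 - 222323) + 47961 = -72573 + 47961 = -24612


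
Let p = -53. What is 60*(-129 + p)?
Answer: -10920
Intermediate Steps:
60*(-129 + p) = 60*(-129 - 53) = 60*(-182) = -10920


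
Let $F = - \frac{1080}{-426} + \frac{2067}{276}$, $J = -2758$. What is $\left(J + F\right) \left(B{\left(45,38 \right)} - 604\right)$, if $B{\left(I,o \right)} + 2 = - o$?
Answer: $\frac{125648439}{71} \approx 1.7697 \cdot 10^{6}$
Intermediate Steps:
$B{\left(I,o \right)} = -2 - o$
$F = \frac{65479}{6532}$ ($F = \left(-1080\right) \left(- \frac{1}{426}\right) + 2067 \cdot \frac{1}{276} = \frac{180}{71} + \frac{689}{92} = \frac{65479}{6532} \approx 10.024$)
$\left(J + F\right) \left(B{\left(45,38 \right)} - 604\right) = \left(-2758 + \frac{65479}{6532}\right) \left(\left(-2 - 38\right) - 604\right) = - \frac{17949777 \left(\left(-2 - 38\right) - 604\right)}{6532} = - \frac{17949777 \left(-40 - 604\right)}{6532} = \left(- \frac{17949777}{6532}\right) \left(-644\right) = \frac{125648439}{71}$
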